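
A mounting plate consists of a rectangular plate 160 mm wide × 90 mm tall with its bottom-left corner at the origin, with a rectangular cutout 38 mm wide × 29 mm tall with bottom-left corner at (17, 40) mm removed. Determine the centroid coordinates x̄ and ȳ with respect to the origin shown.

x̄ = 83.65 mm, ȳ = 44.21 mm

plate: A = 160 × 90 = 14400.00, centroid at (80.00, 45.00).
hole: A = −(38 × 29) = -1102.00, centroid at (36.00, 54.50).
ΣA = 13298.00 mm², ΣAx̄ = 1112328.00 mm³, ΣAȳ = 587941.00 mm³.
x̄ = 1112328.00/13298.00 = 83.65 mm; ȳ = 587941.00/13298.00 = 44.21 mm.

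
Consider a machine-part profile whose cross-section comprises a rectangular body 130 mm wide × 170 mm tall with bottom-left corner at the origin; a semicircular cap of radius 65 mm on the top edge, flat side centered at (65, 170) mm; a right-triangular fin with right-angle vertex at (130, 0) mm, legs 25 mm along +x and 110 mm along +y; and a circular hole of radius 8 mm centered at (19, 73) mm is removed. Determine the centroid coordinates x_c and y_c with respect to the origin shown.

x_c = 68.68 mm, y_c = 107.84 mm

Part | A | x̄ᵢ | ȳᵢ | A·x̄ᵢ | A·ȳᵢ
rectangular body | 22100.00 | 65.00 | 85.00 | 1436500.00 | 1878500.00
semicircular top | 6636.61 | 65.00 | 197.59 | 431379.94 | 1311307.80
triangular fin | 1375.00 | 138.33 | 36.67 | 190208.33 | 50416.67
hole | -201.06 | 19.00 | 73.00 | -3820.18 | -14677.52
Σ | 29910.55 |  |  | 2054268.10 | 3225546.94
x_c = 2054268.10 / 29910.55 = 68.68 mm
y_c = 3225546.94 / 29910.55 = 107.84 mm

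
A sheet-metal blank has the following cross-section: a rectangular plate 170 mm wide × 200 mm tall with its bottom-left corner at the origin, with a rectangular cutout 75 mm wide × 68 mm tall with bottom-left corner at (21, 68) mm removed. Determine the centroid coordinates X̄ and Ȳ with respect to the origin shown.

plate: A = 170 × 200 = 34000.00, centroid at (85.00, 100.00).
hole: A = −(75 × 68) = -5100.00, centroid at (58.50, 102.00).
ΣA = 28900.00 mm², ΣAX̄ = 2591650.00 mm³, ΣAȲ = 2879800.00 mm³.
X̄ = 2591650.00/28900.00 = 89.68 mm; Ȳ = 2879800.00/28900.00 = 99.65 mm.

X̄ = 89.68 mm, Ȳ = 99.65 mm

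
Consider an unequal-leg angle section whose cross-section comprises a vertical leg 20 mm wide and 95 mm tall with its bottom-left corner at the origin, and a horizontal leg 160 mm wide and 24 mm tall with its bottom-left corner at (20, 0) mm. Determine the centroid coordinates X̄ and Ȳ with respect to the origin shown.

Part | A | x̄ᵢ | ȳᵢ | A·x̄ᵢ | A·ȳᵢ
vertical leg | 1900.00 | 10.00 | 47.50 | 19000.00 | 90250.00
horizontal leg | 3840.00 | 100.00 | 12.00 | 384000.00 | 46080.00
Σ | 5740.00 |  |  | 403000.00 | 136330.00
X̄ = 403000.00 / 5740.00 = 70.21 mm
Ȳ = 136330.00 / 5740.00 = 23.75 mm

X̄ = 70.21 mm, Ȳ = 23.75 mm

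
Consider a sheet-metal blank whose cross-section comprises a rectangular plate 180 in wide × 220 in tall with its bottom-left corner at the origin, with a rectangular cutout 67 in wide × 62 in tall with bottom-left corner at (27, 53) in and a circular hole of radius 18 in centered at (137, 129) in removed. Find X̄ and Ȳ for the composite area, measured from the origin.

X̄ = 92.17 in, Ȳ = 112.58 in

plate: A = 180 × 220 = 39600.00, centroid at (90.00, 110.00).
hole 1: A = −(67 × 62) = -4154.00, centroid at (60.50, 84.00).
hole 2: A = −π·18² = -1017.88, centroid at (137.00, 129.00).
ΣA = 34428.12 in², ΣAX̄ = 3173233.99 in³, ΣAȲ = 3875757.99 in³.
X̄ = 3173233.99/34428.12 = 92.17 in; Ȳ = 3875757.99/34428.12 = 112.58 in.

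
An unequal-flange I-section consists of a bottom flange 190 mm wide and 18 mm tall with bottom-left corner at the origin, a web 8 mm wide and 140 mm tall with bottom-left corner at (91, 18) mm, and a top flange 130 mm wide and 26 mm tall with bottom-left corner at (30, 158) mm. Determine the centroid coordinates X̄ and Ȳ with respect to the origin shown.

X̄ = 95.00 mm, Ȳ = 89.31 mm

bottom flange: A = 190 × 18 = 3420.00, centroid at (95.00, 9.00).
web: A = 8 × 140 = 1120.00, centroid at (95.00, 88.00).
top flange: A = 130 × 26 = 3380.00, centroid at (95.00, 171.00).
ΣA = 7920.00 mm²
ΣAX̄ = (3420.00)(95.00) + (1120.00)(95.00) + (3380.00)(95.00) = 752400.00 mm³
ΣAȲ = (3420.00)(9.00) + (1120.00)(88.00) + (3380.00)(171.00) = 707320.00 mm³
X̄ = 752400.00 / 7920.00 = 95.00 mm
Ȳ = 707320.00 / 7920.00 = 89.31 mm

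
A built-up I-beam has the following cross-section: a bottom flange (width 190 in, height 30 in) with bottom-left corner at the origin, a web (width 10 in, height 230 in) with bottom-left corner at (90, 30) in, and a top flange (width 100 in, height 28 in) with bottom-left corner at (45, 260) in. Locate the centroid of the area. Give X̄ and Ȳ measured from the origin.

bottom flange: A = 190 × 30 = 5700.00, centroid at (95.00, 15.00).
web: A = 10 × 230 = 2300.00, centroid at (95.00, 145.00).
top flange: A = 100 × 28 = 2800.00, centroid at (95.00, 274.00).
ΣA = 10800.00 in², ΣAX̄ = 1026000.00 in³, ΣAȲ = 1186200.00 in³.
X̄ = 1026000.00/10800.00 = 95.00 in; Ȳ = 1186200.00/10800.00 = 109.83 in.

X̄ = 95.00 in, Ȳ = 109.83 in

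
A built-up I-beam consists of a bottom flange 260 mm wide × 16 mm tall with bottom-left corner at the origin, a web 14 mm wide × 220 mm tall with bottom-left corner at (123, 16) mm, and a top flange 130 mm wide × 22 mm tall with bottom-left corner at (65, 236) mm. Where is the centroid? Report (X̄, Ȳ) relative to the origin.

bottom flange: A = 260 × 16 = 4160.00, centroid at (130.00, 8.00).
web: A = 14 × 220 = 3080.00, centroid at (130.00, 126.00).
top flange: A = 130 × 22 = 2860.00, centroid at (130.00, 247.00).
ΣA = 10100.00 mm²
ΣAX̄ = (4160.00)(130.00) + (3080.00)(130.00) + (2860.00)(130.00) = 1313000.00 mm³
ΣAȲ = (4160.00)(8.00) + (3080.00)(126.00) + (2860.00)(247.00) = 1127780.00 mm³
X̄ = 1313000.00 / 10100.00 = 130.00 mm
Ȳ = 1127780.00 / 10100.00 = 111.66 mm

X̄ = 130.00 mm, Ȳ = 111.66 mm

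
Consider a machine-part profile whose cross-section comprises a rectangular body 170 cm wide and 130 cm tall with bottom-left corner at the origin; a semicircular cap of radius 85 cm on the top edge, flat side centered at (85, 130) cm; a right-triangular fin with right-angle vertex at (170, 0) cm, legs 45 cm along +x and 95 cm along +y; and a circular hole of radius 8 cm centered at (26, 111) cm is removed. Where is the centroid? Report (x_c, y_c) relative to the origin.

rectangular body: A = 170 × 130 = 22100.00, centroid at (85.00, 65.00).
semicircular top: A = ½π·85² = 11349.00, centroid at (85.00, 166.08).
triangular fin: A = ½·45·95 = 2137.50, centroid at (185.00, 31.67).
hole: A = −π·8² = -201.06, centroid at (26.00, 111.00).
ΣA = 35385.44 cm²
ΣAx_c = (22100.00)(85.00) + (11349.00)(85.00) + (2137.50)(185.00) + (-201.06)(26.00) = 3233375.18 cm³
ΣAy_c = (22100.00)(65.00) + (11349.00)(166.08) + (2137.50)(31.67) + (-201.06)(111.00) = 3366656.74 cm³
x_c = 3233375.18 / 35385.44 = 91.38 cm
y_c = 3366656.74 / 35385.44 = 95.14 cm

x_c = 91.38 cm, y_c = 95.14 cm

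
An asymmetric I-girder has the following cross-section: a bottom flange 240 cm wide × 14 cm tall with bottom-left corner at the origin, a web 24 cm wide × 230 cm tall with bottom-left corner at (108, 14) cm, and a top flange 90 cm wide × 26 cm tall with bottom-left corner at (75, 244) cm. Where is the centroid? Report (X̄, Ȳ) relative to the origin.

Part | A | x̄ᵢ | ȳᵢ | A·x̄ᵢ | A·ȳᵢ
bottom flange | 3360.00 | 120.00 | 7.00 | 403200.00 | 23520.00
web | 5520.00 | 120.00 | 129.00 | 662400.00 | 712080.00
top flange | 2340.00 | 120.00 | 257.00 | 280800.00 | 601380.00
Σ | 11220.00 |  |  | 1346400.00 | 1336980.00
X̄ = 1346400.00 / 11220.00 = 120.00 cm
Ȳ = 1336980.00 / 11220.00 = 119.16 cm

X̄ = 120.00 cm, Ȳ = 119.16 cm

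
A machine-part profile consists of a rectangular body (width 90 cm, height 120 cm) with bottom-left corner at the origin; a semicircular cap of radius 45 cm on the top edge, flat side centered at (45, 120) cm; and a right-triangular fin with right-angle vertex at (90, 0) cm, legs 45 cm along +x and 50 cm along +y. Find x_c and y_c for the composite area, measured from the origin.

x_c = 49.47 cm, y_c = 73.43 cm

Part | A | x̄ᵢ | ȳᵢ | A·x̄ᵢ | A·ȳᵢ
rectangular body | 10800.00 | 45.00 | 60.00 | 486000.00 | 648000.00
semicircular top | 3180.86 | 45.00 | 139.10 | 143138.82 | 442453.51
triangular fin | 1125.00 | 105.00 | 16.67 | 118125.00 | 18750.00
Σ | 15105.86 |  |  | 747263.82 | 1109203.51
x_c = 747263.82 / 15105.86 = 49.47 cm
y_c = 1109203.51 / 15105.86 = 73.43 cm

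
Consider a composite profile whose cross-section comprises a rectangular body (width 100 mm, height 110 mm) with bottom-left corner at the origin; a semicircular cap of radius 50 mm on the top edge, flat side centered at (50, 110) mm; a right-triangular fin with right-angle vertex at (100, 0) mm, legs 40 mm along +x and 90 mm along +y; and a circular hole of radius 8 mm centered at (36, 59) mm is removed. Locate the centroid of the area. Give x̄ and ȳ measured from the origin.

Part | A | x̄ᵢ | ȳᵢ | A·x̄ᵢ | A·ȳᵢ
rectangular body | 11000.00 | 50.00 | 55.00 | 550000.00 | 605000.00
semicircular top | 3926.99 | 50.00 | 131.22 | 196349.54 | 515302.32
triangular fin | 1800.00 | 113.33 | 30.00 | 204000.00 | 54000.00
hole | -201.06 | 36.00 | 59.00 | -7238.23 | -11862.65
Σ | 16525.93 |  |  | 943111.31 | 1162439.67
x̄ = 943111.31 / 16525.93 = 57.07 mm
ȳ = 1162439.67 / 16525.93 = 70.34 mm

x̄ = 57.07 mm, ȳ = 70.34 mm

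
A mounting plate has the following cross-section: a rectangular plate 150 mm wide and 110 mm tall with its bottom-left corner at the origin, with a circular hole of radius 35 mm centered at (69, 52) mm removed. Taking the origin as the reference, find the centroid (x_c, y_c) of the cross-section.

plate: A = 150 × 110 = 16500.00, centroid at (75.00, 55.00).
hole: A = −π·35² = -3848.45, centroid at (69.00, 52.00).
ΣA = 12651.55 mm²
ΣAx_c = (16500.00)(75.00) + (-3848.45)(69.00) = 971956.88 mm³
ΣAy_c = (16500.00)(55.00) + (-3848.45)(52.00) = 707380.55 mm³
x_c = 971956.88 / 12651.55 = 76.83 mm
y_c = 707380.55 / 12651.55 = 55.91 mm

x_c = 76.83 mm, y_c = 55.91 mm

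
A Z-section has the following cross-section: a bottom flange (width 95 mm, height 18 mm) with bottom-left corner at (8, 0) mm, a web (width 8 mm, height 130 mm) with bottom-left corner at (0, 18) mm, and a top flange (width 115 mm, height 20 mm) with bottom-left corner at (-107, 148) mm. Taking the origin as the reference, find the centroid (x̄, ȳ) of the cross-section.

bottom flange: A = 95 × 18 = 1710.00, centroid at (55.50, 9.00).
web: A = 8 × 130 = 1040.00, centroid at (4.00, 83.00).
top flange: A = 115 × 20 = 2300.00, centroid at (-49.50, 158.00).
ΣA = 5050.00 mm², ΣAx̄ = -14785.00 mm³, ΣAȳ = 465110.00 mm³.
x̄ = -14785.00/5050.00 = -2.93 mm; ȳ = 465110.00/5050.00 = 92.10 mm.

x̄ = -2.93 mm, ȳ = 92.10 mm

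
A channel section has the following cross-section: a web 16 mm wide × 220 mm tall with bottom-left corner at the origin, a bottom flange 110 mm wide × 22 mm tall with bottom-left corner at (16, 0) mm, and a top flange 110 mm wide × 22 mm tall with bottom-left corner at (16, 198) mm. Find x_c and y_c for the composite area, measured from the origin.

x_c = 44.47 mm, y_c = 110.00 mm

web: A = 16 × 220 = 3520.00, centroid at (8.00, 110.00).
bottom flange: A = 110 × 22 = 2420.00, centroid at (71.00, 11.00).
top flange: A = 110 × 22 = 2420.00, centroid at (71.00, 209.00).
ΣA = 8360.00 mm², ΣAx_c = 371800.00 mm³, ΣAy_c = 919600.00 mm³.
x_c = 371800.00/8360.00 = 44.47 mm; y_c = 919600.00/8360.00 = 110.00 mm.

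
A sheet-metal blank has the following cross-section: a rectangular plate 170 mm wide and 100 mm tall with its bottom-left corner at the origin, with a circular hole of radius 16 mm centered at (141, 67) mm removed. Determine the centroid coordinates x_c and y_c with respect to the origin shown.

x_c = 82.22 mm, y_c = 49.16 mm

plate: A = 170 × 100 = 17000.00, centroid at (85.00, 50.00).
hole: A = −π·16² = -804.25, centroid at (141.00, 67.00).
ΣA = 16195.75 mm², ΣAx_c = 1331601.07 mm³, ΣAy_c = 796115.40 mm³.
x_c = 1331601.07/16195.75 = 82.22 mm; y_c = 796115.40/16195.75 = 49.16 mm.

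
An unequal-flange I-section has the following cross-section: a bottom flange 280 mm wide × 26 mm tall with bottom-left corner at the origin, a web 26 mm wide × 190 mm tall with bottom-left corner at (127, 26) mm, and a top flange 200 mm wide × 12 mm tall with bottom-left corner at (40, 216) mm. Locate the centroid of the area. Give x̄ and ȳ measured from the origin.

x̄ = 140.00 mm, ȳ = 83.80 mm

Part | A | x̄ᵢ | ȳᵢ | A·x̄ᵢ | A·ȳᵢ
bottom flange | 7280.00 | 140.00 | 13.00 | 1019200.00 | 94640.00
web | 4940.00 | 140.00 | 121.00 | 691600.00 | 597740.00
top flange | 2400.00 | 140.00 | 222.00 | 336000.00 | 532800.00
Σ | 14620.00 |  |  | 2046800.00 | 1225180.00
x̄ = 2046800.00 / 14620.00 = 140.00 mm
ȳ = 1225180.00 / 14620.00 = 83.80 mm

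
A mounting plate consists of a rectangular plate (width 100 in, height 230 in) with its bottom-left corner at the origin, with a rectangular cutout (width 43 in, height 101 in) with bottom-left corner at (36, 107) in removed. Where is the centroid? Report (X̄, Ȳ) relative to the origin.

plate: A = 100 × 230 = 23000.00, centroid at (50.00, 115.00).
hole: A = −(43 × 101) = -4343.00, centroid at (57.50, 157.50).
ΣA = 18657.00 in²
ΣAX̄ = (23000.00)(50.00) + (-4343.00)(57.50) = 900277.50 in³
ΣAȲ = (23000.00)(115.00) + (-4343.00)(157.50) = 1960977.50 in³
X̄ = 900277.50 / 18657.00 = 48.25 in
Ȳ = 1960977.50 / 18657.00 = 105.11 in

X̄ = 48.25 in, Ȳ = 105.11 in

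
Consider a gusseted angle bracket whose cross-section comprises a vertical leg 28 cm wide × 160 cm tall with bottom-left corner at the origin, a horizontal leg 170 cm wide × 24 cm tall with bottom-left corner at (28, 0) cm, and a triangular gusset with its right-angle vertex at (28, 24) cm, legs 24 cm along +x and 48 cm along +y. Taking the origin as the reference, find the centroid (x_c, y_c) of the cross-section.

vertical leg: A = 28 × 160 = 4480.00, centroid at (14.00, 80.00).
horizontal leg: A = 170 × 24 = 4080.00, centroid at (113.00, 12.00).
gusset: A = ½·24·48 = 576.00, centroid at (36.00, 40.00).
ΣA = 9136.00 cm²
ΣAx_c = (4480.00)(14.00) + (4080.00)(113.00) + (576.00)(36.00) = 544496.00 cm³
ΣAy_c = (4480.00)(80.00) + (4080.00)(12.00) + (576.00)(40.00) = 430400.00 cm³
x_c = 544496.00 / 9136.00 = 59.60 cm
y_c = 430400.00 / 9136.00 = 47.11 cm

x_c = 59.60 cm, y_c = 47.11 cm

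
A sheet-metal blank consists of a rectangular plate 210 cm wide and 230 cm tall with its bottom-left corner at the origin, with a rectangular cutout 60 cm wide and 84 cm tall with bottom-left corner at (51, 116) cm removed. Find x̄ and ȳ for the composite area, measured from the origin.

x̄ = 107.80 cm, ȳ = 109.99 cm

plate: A = 210 × 230 = 48300.00, centroid at (105.00, 115.00).
hole: A = −(60 × 84) = -5040.00, centroid at (81.00, 158.00).
ΣA = 43260.00 cm², ΣAx̄ = 4663260.00 cm³, ΣAȳ = 4758180.00 cm³.
x̄ = 4663260.00/43260.00 = 107.80 cm; ȳ = 4758180.00/43260.00 = 109.99 cm.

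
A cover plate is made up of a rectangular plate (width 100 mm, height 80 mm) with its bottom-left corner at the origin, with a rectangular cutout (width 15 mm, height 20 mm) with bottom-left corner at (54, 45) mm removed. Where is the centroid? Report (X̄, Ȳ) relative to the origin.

X̄ = 49.55 mm, Ȳ = 39.42 mm

Part | A | x̄ᵢ | ȳᵢ | A·x̄ᵢ | A·ȳᵢ
plate | 8000.00 | 50.00 | 40.00 | 400000.00 | 320000.00
hole | -300.00 | 61.50 | 55.00 | -18450.00 | -16500.00
Σ | 7700.00 |  |  | 381550.00 | 303500.00
X̄ = 381550.00 / 7700.00 = 49.55 mm
Ȳ = 303500.00 / 7700.00 = 39.42 mm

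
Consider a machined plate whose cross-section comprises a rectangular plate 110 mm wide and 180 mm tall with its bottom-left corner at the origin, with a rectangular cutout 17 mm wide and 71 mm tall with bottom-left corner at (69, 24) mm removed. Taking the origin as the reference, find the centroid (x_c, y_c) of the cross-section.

Part | A | x̄ᵢ | ȳᵢ | A·x̄ᵢ | A·ȳᵢ
plate | 19800.00 | 55.00 | 90.00 | 1089000.00 | 1782000.00
hole | -1207.00 | 77.50 | 59.50 | -93542.50 | -71816.50
Σ | 18593.00 |  |  | 995457.50 | 1710183.50
x_c = 995457.50 / 18593.00 = 53.54 mm
y_c = 1710183.50 / 18593.00 = 91.98 mm

x_c = 53.54 mm, y_c = 91.98 mm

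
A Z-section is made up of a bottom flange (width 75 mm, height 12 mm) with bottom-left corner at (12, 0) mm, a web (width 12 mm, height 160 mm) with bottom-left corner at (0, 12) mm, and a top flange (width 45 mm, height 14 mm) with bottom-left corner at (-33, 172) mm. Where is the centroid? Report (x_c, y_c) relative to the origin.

Part | A | x̄ᵢ | ȳᵢ | A·x̄ᵢ | A·ȳᵢ
bottom flange | 900.00 | 49.50 | 6.00 | 44550.00 | 5400.00
web | 1920.00 | 6.00 | 92.00 | 11520.00 | 176640.00
top flange | 630.00 | -10.50 | 179.00 | -6615.00 | 112770.00
Σ | 3450.00 |  |  | 49455.00 | 294810.00
x_c = 49455.00 / 3450.00 = 14.33 mm
y_c = 294810.00 / 3450.00 = 85.45 mm

x_c = 14.33 mm, y_c = 85.45 mm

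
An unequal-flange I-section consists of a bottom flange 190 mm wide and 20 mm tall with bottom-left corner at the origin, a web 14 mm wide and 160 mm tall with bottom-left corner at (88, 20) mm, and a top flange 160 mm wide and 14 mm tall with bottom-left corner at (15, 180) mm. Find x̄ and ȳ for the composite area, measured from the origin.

bottom flange: A = 190 × 20 = 3800.00, centroid at (95.00, 10.00).
web: A = 14 × 160 = 2240.00, centroid at (95.00, 100.00).
top flange: A = 160 × 14 = 2240.00, centroid at (95.00, 187.00).
ΣA = 8280.00 mm², ΣAx̄ = 786600.00 mm³, ΣAȳ = 680880.00 mm³.
x̄ = 786600.00/8280.00 = 95.00 mm; ȳ = 680880.00/8280.00 = 82.23 mm.

x̄ = 95.00 mm, ȳ = 82.23 mm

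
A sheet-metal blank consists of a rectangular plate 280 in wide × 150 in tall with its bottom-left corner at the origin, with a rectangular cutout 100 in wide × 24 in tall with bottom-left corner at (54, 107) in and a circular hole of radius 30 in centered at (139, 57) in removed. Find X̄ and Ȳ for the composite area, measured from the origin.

X̄ = 142.43 in, Ȳ = 73.51 in

Part | A | x̄ᵢ | ȳᵢ | A·x̄ᵢ | A·ȳᵢ
plate | 42000.00 | 140.00 | 75.00 | 5880000.00 | 3150000.00
hole 1 | -2400.00 | 104.00 | 119.00 | -249600.00 | -285600.00
hole 2 | -2827.43 | 139.00 | 57.00 | -393013.24 | -161163.70
Σ | 36772.57 |  |  | 5237386.76 | 2703236.30
X̄ = 5237386.76 / 36772.57 = 142.43 in
Ȳ = 2703236.30 / 36772.57 = 73.51 in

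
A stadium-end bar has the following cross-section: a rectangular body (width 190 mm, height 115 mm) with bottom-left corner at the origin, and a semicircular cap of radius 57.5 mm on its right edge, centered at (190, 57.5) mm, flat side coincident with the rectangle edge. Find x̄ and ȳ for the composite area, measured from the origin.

Part | A | x̄ᵢ | ȳᵢ | A·x̄ᵢ | A·ȳᵢ
rectangular body | 21850.00 | 95.00 | 57.50 | 2075750.00 | 1256375.00
semicircular end | 5193.45 | 214.40 | 57.50 | 1113494.20 | 298623.11
Σ | 27043.45 |  |  | 3189244.20 | 1554998.11
x̄ = 3189244.20 / 27043.45 = 117.93 mm
ȳ = 1554998.11 / 27043.45 = 57.50 mm

x̄ = 117.93 mm, ȳ = 57.50 mm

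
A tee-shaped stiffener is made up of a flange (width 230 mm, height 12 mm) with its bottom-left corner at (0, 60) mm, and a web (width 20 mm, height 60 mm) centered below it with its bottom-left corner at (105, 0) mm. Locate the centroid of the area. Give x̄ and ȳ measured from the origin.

web: A = 20 × 60 = 1200.00, centroid at (115.00, 30.00).
flange: A = 230 × 12 = 2760.00, centroid at (115.00, 66.00).
ΣA = 3960.00 mm², ΣAx̄ = 455400.00 mm³, ΣAȳ = 218160.00 mm³.
x̄ = 455400.00/3960.00 = 115.00 mm; ȳ = 218160.00/3960.00 = 55.09 mm.

x̄ = 115.00 mm, ȳ = 55.09 mm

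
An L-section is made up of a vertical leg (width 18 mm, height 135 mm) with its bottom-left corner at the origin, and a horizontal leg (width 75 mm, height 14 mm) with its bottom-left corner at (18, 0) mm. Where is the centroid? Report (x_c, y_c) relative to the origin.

x_c = 23.03 mm, y_c = 49.25 mm

vertical leg: A = 18 × 135 = 2430.00, centroid at (9.00, 67.50).
horizontal leg: A = 75 × 14 = 1050.00, centroid at (55.50, 7.00).
ΣA = 3480.00 mm²
ΣAx_c = (2430.00)(9.00) + (1050.00)(55.50) = 80145.00 mm³
ΣAy_c = (2430.00)(67.50) + (1050.00)(7.00) = 171375.00 mm³
x_c = 80145.00 / 3480.00 = 23.03 mm
y_c = 171375.00 / 3480.00 = 49.25 mm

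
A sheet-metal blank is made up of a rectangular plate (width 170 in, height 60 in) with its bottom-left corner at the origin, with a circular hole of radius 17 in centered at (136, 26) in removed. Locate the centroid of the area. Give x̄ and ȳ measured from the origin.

x̄ = 80.02 in, ȳ = 30.39 in

plate: A = 170 × 60 = 10200.00, centroid at (85.00, 30.00).
hole: A = −π·17² = -907.92, centroid at (136.00, 26.00).
ΣA = 9292.08 in²
ΣAx̄ = (10200.00)(85.00) + (-907.92)(136.00) = 743522.84 in³
ΣAȳ = (10200.00)(30.00) + (-907.92)(26.00) = 282394.07 in³
x̄ = 743522.84 / 9292.08 = 80.02 in
ȳ = 282394.07 / 9292.08 = 30.39 in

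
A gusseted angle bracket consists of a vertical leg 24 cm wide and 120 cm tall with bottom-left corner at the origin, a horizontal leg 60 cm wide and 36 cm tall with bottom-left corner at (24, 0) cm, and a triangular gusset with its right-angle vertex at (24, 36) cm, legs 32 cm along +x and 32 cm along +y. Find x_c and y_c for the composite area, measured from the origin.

vertical leg: A = 24 × 120 = 2880.00, centroid at (12.00, 60.00).
horizontal leg: A = 60 × 36 = 2160.00, centroid at (54.00, 18.00).
gusset: A = ½·32·32 = 512.00, centroid at (34.67, 46.67).
ΣA = 5552.00 cm², ΣAx_c = 168949.33 cm³, ΣAy_c = 235573.33 cm³.
x_c = 168949.33/5552.00 = 30.43 cm; y_c = 235573.33/5552.00 = 42.43 cm.

x_c = 30.43 cm, y_c = 42.43 cm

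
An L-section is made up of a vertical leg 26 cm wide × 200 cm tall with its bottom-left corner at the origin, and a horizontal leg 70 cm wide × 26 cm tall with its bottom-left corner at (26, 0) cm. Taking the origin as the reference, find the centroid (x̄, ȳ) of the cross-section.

vertical leg: A = 26 × 200 = 5200.00, centroid at (13.00, 100.00).
horizontal leg: A = 70 × 26 = 1820.00, centroid at (61.00, 13.00).
ΣA = 7020.00 cm²
ΣAx̄ = (5200.00)(13.00) + (1820.00)(61.00) = 178620.00 cm³
ΣAȳ = (5200.00)(100.00) + (1820.00)(13.00) = 543660.00 cm³
x̄ = 178620.00 / 7020.00 = 25.44 cm
ȳ = 543660.00 / 7020.00 = 77.44 cm

x̄ = 25.44 cm, ȳ = 77.44 cm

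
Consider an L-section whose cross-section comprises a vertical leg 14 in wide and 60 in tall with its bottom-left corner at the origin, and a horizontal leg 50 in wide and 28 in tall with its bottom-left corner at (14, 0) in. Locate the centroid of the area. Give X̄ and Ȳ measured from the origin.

vertical leg: A = 14 × 60 = 840.00, centroid at (7.00, 30.00).
horizontal leg: A = 50 × 28 = 1400.00, centroid at (39.00, 14.00).
ΣA = 2240.00 in²
ΣAX̄ = (840.00)(7.00) + (1400.00)(39.00) = 60480.00 in³
ΣAȲ = (840.00)(30.00) + (1400.00)(14.00) = 44800.00 in³
X̄ = 60480.00 / 2240.00 = 27.00 in
Ȳ = 44800.00 / 2240.00 = 20.00 in

X̄ = 27.00 in, Ȳ = 20.00 in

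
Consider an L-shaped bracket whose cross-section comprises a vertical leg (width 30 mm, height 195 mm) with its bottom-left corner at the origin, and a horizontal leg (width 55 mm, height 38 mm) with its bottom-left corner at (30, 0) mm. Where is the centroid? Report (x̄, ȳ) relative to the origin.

x̄ = 26.19 mm, ȳ = 76.84 mm

Part | A | x̄ᵢ | ȳᵢ | A·x̄ᵢ | A·ȳᵢ
vertical leg | 5850.00 | 15.00 | 97.50 | 87750.00 | 570375.00
horizontal leg | 2090.00 | 57.50 | 19.00 | 120175.00 | 39710.00
Σ | 7940.00 |  |  | 207925.00 | 610085.00
x̄ = 207925.00 / 7940.00 = 26.19 mm
ȳ = 610085.00 / 7940.00 = 76.84 mm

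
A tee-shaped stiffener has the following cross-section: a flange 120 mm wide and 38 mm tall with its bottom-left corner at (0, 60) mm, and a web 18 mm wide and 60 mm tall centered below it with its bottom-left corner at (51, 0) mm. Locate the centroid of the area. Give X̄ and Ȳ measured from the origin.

X̄ = 60.00 mm, Ȳ = 69.62 mm

Part | A | x̄ᵢ | ȳᵢ | A·x̄ᵢ | A·ȳᵢ
web | 1080.00 | 60.00 | 30.00 | 64800.00 | 32400.00
flange | 4560.00 | 60.00 | 79.00 | 273600.00 | 360240.00
Σ | 5640.00 |  |  | 338400.00 | 392640.00
X̄ = 338400.00 / 5640.00 = 60.00 mm
Ȳ = 392640.00 / 5640.00 = 69.62 mm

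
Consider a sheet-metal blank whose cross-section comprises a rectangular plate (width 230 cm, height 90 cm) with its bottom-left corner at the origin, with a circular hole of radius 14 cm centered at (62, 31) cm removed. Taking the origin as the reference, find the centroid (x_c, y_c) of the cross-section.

x_c = 116.62 cm, y_c = 45.43 cm

plate: A = 230 × 90 = 20700.00, centroid at (115.00, 45.00).
hole: A = −π·14² = -615.75, centroid at (62.00, 31.00).
ΣA = 20084.25 cm²
ΣAx_c = (20700.00)(115.00) + (-615.75)(62.00) = 2342323.37 cm³
ΣAy_c = (20700.00)(45.00) + (-615.75)(31.00) = 912411.68 cm³
x_c = 2342323.37 / 20084.25 = 116.62 cm
y_c = 912411.68 / 20084.25 = 45.43 cm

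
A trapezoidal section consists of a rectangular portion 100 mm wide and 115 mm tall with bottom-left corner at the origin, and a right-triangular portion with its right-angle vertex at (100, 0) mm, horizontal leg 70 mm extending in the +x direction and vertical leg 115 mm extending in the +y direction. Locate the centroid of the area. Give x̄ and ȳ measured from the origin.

rectangular portion: A = 100 × 115 = 11500.00, centroid at (50.00, 57.50).
triangular portion: A = ½·70·115 = 4025.00, centroid at (123.33, 38.33).
ΣA = 15525.00 mm², ΣAx̄ = 1071416.67 mm³, ΣAȳ = 815541.67 mm³.
x̄ = 1071416.67/15525.00 = 69.01 mm; ȳ = 815541.67/15525.00 = 52.53 mm.

x̄ = 69.01 mm, ȳ = 52.53 mm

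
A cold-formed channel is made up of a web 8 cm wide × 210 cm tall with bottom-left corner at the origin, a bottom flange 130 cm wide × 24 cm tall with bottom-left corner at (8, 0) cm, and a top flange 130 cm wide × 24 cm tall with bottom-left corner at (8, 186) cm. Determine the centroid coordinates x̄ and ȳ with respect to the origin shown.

web: A = 8 × 210 = 1680.00, centroid at (4.00, 105.00).
bottom flange: A = 130 × 24 = 3120.00, centroid at (73.00, 12.00).
top flange: A = 130 × 24 = 3120.00, centroid at (73.00, 198.00).
ΣA = 7920.00 cm²
ΣAx̄ = (1680.00)(4.00) + (3120.00)(73.00) + (3120.00)(73.00) = 462240.00 cm³
ΣAȳ = (1680.00)(105.00) + (3120.00)(12.00) + (3120.00)(198.00) = 831600.00 cm³
x̄ = 462240.00 / 7920.00 = 58.36 cm
ȳ = 831600.00 / 7920.00 = 105.00 cm

x̄ = 58.36 cm, ȳ = 105.00 cm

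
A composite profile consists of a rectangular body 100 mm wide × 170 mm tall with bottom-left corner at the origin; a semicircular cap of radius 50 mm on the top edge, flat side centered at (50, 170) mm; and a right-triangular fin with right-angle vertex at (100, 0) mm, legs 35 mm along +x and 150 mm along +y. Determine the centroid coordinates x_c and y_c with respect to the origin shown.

x_c = 56.87 mm, y_c = 98.81 mm

Part | A | x̄ᵢ | ȳᵢ | A·x̄ᵢ | A·ȳᵢ
rectangular body | 17000.00 | 50.00 | 85.00 | 850000.00 | 1445000.00
semicircular top | 3926.99 | 50.00 | 191.22 | 196349.54 | 750921.77
triangular fin | 2625.00 | 111.67 | 50.00 | 293125.00 | 131250.00
Σ | 23551.99 |  |  | 1339474.54 | 2327171.77
x_c = 1339474.54 / 23551.99 = 56.87 mm
y_c = 2327171.77 / 23551.99 = 98.81 mm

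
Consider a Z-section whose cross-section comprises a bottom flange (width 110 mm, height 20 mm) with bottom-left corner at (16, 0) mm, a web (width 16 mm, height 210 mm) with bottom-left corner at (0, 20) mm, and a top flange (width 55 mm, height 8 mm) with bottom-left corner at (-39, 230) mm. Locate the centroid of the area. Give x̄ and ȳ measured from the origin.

bottom flange: A = 110 × 20 = 2200.00, centroid at (71.00, 10.00).
web: A = 16 × 210 = 3360.00, centroid at (8.00, 125.00).
top flange: A = 55 × 8 = 440.00, centroid at (-11.50, 234.00).
ΣA = 6000.00 mm²
ΣAx̄ = (2200.00)(71.00) + (3360.00)(8.00) + (440.00)(-11.50) = 178020.00 mm³
ΣAȳ = (2200.00)(10.00) + (3360.00)(125.00) + (440.00)(234.00) = 544960.00 mm³
x̄ = 178020.00 / 6000.00 = 29.67 mm
ȳ = 544960.00 / 6000.00 = 90.83 mm

x̄ = 29.67 mm, ȳ = 90.83 mm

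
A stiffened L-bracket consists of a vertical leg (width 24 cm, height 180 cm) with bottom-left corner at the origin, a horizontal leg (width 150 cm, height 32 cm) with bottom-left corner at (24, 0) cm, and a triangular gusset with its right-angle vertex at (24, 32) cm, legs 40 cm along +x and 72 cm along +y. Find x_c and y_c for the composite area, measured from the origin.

x_c = 55.00 cm, y_c = 51.73 cm

vertical leg: A = 24 × 180 = 4320.00, centroid at (12.00, 90.00).
horizontal leg: A = 150 × 32 = 4800.00, centroid at (99.00, 16.00).
gusset: A = ½·40·72 = 1440.00, centroid at (37.33, 56.00).
ΣA = 10560.00 cm², ΣAx_c = 580800.00 cm³, ΣAy_c = 546240.00 cm³.
x_c = 580800.00/10560.00 = 55.00 cm; y_c = 546240.00/10560.00 = 51.73 cm.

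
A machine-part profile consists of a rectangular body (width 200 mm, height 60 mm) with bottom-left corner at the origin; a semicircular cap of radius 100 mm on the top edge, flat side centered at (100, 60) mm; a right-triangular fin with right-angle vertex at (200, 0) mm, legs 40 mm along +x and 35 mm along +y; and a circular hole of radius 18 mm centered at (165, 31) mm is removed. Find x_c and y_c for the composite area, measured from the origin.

x_c = 100.48 mm, y_c = 71.04 mm

Part | A | x̄ᵢ | ȳᵢ | A·x̄ᵢ | A·ȳᵢ
rectangular body | 12000.00 | 100.00 | 30.00 | 1200000.00 | 360000.00
semicircular top | 15707.96 | 100.00 | 102.44 | 1570796.33 | 1609144.46
triangular fin | 700.00 | 213.33 | 11.67 | 149333.33 | 8166.67
hole | -1017.88 | 165.00 | 31.00 | -167949.54 | -31554.16
Σ | 27390.09 |  |  | 2752180.12 | 1945756.97
x_c = 2752180.12 / 27390.09 = 100.48 mm
y_c = 1945756.97 / 27390.09 = 71.04 mm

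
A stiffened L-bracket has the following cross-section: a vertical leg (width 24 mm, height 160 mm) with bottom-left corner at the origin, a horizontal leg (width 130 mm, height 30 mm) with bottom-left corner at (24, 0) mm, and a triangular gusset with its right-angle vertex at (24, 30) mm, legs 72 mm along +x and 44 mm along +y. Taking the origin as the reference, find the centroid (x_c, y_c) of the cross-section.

x_c = 50.32 mm, y_c = 46.81 mm

vertical leg: A = 24 × 160 = 3840.00, centroid at (12.00, 80.00).
horizontal leg: A = 130 × 30 = 3900.00, centroid at (89.00, 15.00).
gusset: A = ½·72·44 = 1584.00, centroid at (48.00, 44.67).
ΣA = 9324.00 mm², ΣAx_c = 469212.00 mm³, ΣAy_c = 436452.00 mm³.
x_c = 469212.00/9324.00 = 50.32 mm; y_c = 436452.00/9324.00 = 46.81 mm.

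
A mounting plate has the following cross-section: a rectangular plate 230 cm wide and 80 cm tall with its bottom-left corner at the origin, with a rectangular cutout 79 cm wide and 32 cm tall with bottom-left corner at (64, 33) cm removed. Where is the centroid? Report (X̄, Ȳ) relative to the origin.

X̄ = 116.83 cm, Ȳ = 38.57 cm

Part | A | x̄ᵢ | ȳᵢ | A·x̄ᵢ | A·ȳᵢ
plate | 18400.00 | 115.00 | 40.00 | 2116000.00 | 736000.00
hole | -2528.00 | 103.50 | 49.00 | -261648.00 | -123872.00
Σ | 15872.00 |  |  | 1854352.00 | 612128.00
X̄ = 1854352.00 / 15872.00 = 116.83 cm
Ȳ = 612128.00 / 15872.00 = 38.57 cm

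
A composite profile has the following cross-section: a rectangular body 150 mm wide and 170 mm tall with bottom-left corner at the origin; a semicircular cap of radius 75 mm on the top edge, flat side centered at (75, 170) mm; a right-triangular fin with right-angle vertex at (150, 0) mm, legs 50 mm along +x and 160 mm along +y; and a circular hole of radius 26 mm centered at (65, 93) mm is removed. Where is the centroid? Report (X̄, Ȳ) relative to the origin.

X̄ = 85.71 mm, Ȳ = 109.54 mm

rectangular body: A = 150 × 170 = 25500.00, centroid at (75.00, 85.00).
semicircular top: A = ½π·75² = 8835.73, centroid at (75.00, 201.83).
triangular fin: A = ½·50·160 = 4000.00, centroid at (166.67, 53.33).
hole: A = −π·26² = -2123.72, centroid at (65.00, 93.00).
ΣA = 36212.01 mm²
ΣAX̄ = (25500.00)(75.00) + (8835.73)(75.00) + (4000.00)(166.67) + (-2123.72)(65.00) = 3103804.79 mm³
ΣAȲ = (25500.00)(85.00) + (8835.73)(201.83) + (4000.00)(53.33) + (-2123.72)(93.00) = 3966651.67 mm³
X̄ = 3103804.79 / 36212.01 = 85.71 mm
Ȳ = 3966651.67 / 36212.01 = 109.54 mm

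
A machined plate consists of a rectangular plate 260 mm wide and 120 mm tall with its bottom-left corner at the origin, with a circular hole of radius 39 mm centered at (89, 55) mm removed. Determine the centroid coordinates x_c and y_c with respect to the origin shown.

x_c = 137.41 mm, y_c = 60.90 mm

plate: A = 260 × 120 = 31200.00, centroid at (130.00, 60.00).
hole: A = −π·39² = -4778.36, centroid at (89.00, 55.00).
ΣA = 26421.64 mm², ΣAx_c = 3630725.74 mm³, ΣAy_c = 1609190.07 mm³.
x_c = 3630725.74/26421.64 = 137.41 mm; y_c = 1609190.07/26421.64 = 60.90 mm.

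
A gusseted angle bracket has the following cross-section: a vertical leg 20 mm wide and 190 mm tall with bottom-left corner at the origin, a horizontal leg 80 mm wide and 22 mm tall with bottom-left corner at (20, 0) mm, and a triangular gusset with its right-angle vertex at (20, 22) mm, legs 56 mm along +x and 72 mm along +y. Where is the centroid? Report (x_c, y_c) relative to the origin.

x_c = 29.24 mm, y_c = 62.45 mm

Part | A | x̄ᵢ | ȳᵢ | A·x̄ᵢ | A·ȳᵢ
vertical leg | 3800.00 | 10.00 | 95.00 | 38000.00 | 361000.00
horizontal leg | 1760.00 | 60.00 | 11.00 | 105600.00 | 19360.00
gusset | 2016.00 | 38.67 | 46.00 | 77952.00 | 92736.00
Σ | 7576.00 |  |  | 221552.00 | 473096.00
x_c = 221552.00 / 7576.00 = 29.24 mm
y_c = 473096.00 / 7576.00 = 62.45 mm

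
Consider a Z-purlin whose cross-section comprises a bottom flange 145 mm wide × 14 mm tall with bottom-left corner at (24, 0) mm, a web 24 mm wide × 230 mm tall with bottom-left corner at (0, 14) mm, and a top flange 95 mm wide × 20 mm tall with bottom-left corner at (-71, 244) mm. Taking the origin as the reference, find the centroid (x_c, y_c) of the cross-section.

Part | A | x̄ᵢ | ȳᵢ | A·x̄ᵢ | A·ȳᵢ
bottom flange | 2030.00 | 96.50 | 7.00 | 195895.00 | 14210.00
web | 5520.00 | 12.00 | 129.00 | 66240.00 | 712080.00
top flange | 1900.00 | -23.50 | 254.00 | -44650.00 | 482600.00
Σ | 9450.00 |  |  | 217485.00 | 1208890.00
x_c = 217485.00 / 9450.00 = 23.01 mm
y_c = 1208890.00 / 9450.00 = 127.92 mm

x_c = 23.01 mm, y_c = 127.92 mm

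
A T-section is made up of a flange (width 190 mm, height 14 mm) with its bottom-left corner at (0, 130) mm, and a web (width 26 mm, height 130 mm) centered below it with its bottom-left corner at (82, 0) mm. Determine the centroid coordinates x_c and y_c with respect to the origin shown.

web: A = 26 × 130 = 3380.00, centroid at (95.00, 65.00).
flange: A = 190 × 14 = 2660.00, centroid at (95.00, 137.00).
ΣA = 6040.00 mm²
ΣAx_c = (3380.00)(95.00) + (2660.00)(95.00) = 573800.00 mm³
ΣAy_c = (3380.00)(65.00) + (2660.00)(137.00) = 584120.00 mm³
x_c = 573800.00 / 6040.00 = 95.00 mm
y_c = 584120.00 / 6040.00 = 96.71 mm

x_c = 95.00 mm, y_c = 96.71 mm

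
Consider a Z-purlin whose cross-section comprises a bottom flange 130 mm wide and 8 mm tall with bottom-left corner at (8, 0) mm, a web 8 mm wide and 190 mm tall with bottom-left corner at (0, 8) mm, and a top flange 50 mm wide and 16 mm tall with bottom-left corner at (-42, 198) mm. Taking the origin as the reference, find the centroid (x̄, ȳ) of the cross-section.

bottom flange: A = 130 × 8 = 1040.00, centroid at (73.00, 4.00).
web: A = 8 × 190 = 1520.00, centroid at (4.00, 103.00).
top flange: A = 50 × 16 = 800.00, centroid at (-17.00, 206.00).
ΣA = 3360.00 mm², ΣAx̄ = 68400.00 mm³, ΣAȳ = 325520.00 mm³.
x̄ = 68400.00/3360.00 = 20.36 mm; ȳ = 325520.00/3360.00 = 96.88 mm.

x̄ = 20.36 mm, ȳ = 96.88 mm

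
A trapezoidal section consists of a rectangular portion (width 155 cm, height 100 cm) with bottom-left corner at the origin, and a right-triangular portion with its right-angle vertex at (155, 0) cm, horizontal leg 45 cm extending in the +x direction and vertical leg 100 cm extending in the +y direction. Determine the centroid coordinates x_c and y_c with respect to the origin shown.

rectangular portion: A = 155 × 100 = 15500.00, centroid at (77.50, 50.00).
triangular portion: A = ½·45·100 = 2250.00, centroid at (170.00, 33.33).
ΣA = 17750.00 cm², ΣAx_c = 1583750.00 cm³, ΣAy_c = 850000.00 cm³.
x_c = 1583750.00/17750.00 = 89.23 cm; y_c = 850000.00/17750.00 = 47.89 cm.

x_c = 89.23 cm, y_c = 47.89 cm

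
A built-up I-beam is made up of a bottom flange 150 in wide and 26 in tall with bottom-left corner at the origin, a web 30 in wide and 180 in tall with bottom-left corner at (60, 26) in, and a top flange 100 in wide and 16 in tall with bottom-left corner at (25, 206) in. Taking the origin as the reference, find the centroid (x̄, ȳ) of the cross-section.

x̄ = 75.00 in, ȳ = 93.53 in

bottom flange: A = 150 × 26 = 3900.00, centroid at (75.00, 13.00).
web: A = 30 × 180 = 5400.00, centroid at (75.00, 116.00).
top flange: A = 100 × 16 = 1600.00, centroid at (75.00, 214.00).
ΣA = 10900.00 in², ΣAx̄ = 817500.00 in³, ΣAȳ = 1019500.00 in³.
x̄ = 817500.00/10900.00 = 75.00 in; ȳ = 1019500.00/10900.00 = 93.53 in.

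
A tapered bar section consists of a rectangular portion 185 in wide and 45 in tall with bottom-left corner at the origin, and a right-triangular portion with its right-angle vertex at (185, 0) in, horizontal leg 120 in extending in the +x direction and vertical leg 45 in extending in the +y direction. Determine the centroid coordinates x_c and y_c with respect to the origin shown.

x_c = 124.95 in, y_c = 20.66 in

Part | A | x̄ᵢ | ȳᵢ | A·x̄ᵢ | A·ȳᵢ
rectangular portion | 8325.00 | 92.50 | 22.50 | 770062.50 | 187312.50
triangular portion | 2700.00 | 225.00 | 15.00 | 607500.00 | 40500.00
Σ | 11025.00 |  |  | 1377562.50 | 227812.50
x_c = 1377562.50 / 11025.00 = 124.95 in
y_c = 227812.50 / 11025.00 = 20.66 in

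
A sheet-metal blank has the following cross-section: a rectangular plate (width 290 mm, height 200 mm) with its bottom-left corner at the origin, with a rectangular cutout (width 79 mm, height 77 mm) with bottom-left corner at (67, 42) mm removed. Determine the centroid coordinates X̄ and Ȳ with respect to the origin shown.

X̄ = 149.51 mm, Ȳ = 102.28 mm

plate: A = 290 × 200 = 58000.00, centroid at (145.00, 100.00).
hole: A = −(79 × 77) = -6083.00, centroid at (106.50, 80.50).
ΣA = 51917.00 mm²
ΣAX̄ = (58000.00)(145.00) + (-6083.00)(106.50) = 7762160.50 mm³
ΣAȲ = (58000.00)(100.00) + (-6083.00)(80.50) = 5310318.50 mm³
X̄ = 7762160.50 / 51917.00 = 149.51 mm
Ȳ = 5310318.50 / 51917.00 = 102.28 mm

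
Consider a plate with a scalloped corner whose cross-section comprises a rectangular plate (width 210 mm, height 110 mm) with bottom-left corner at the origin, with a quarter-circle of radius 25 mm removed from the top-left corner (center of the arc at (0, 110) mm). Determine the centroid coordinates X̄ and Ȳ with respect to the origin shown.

Part | A | x̄ᵢ | ȳᵢ | A·x̄ᵢ | A·ȳᵢ
plate | 23100.00 | 105.00 | 55.00 | 2425500.00 | 1270500.00
removed quarter-circle | -490.87 | 10.61 | 99.39 | -5208.33 | -48787.79
Σ | 22609.13 |  |  | 2420291.67 | 1221712.21
X̄ = 2420291.67 / 22609.13 = 107.05 mm
Ȳ = 1221712.21 / 22609.13 = 54.04 mm

X̄ = 107.05 mm, Ȳ = 54.04 mm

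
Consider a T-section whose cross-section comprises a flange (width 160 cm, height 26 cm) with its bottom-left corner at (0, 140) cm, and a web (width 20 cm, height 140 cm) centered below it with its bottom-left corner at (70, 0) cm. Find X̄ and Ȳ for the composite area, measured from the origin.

Part | A | x̄ᵢ | ȳᵢ | A·x̄ᵢ | A·ȳᵢ
web | 2800.00 | 80.00 | 70.00 | 224000.00 | 196000.00
flange | 4160.00 | 80.00 | 153.00 | 332800.00 | 636480.00
Σ | 6960.00 |  |  | 556800.00 | 832480.00
X̄ = 556800.00 / 6960.00 = 80.00 cm
Ȳ = 832480.00 / 6960.00 = 119.61 cm

X̄ = 80.00 cm, Ȳ = 119.61 cm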